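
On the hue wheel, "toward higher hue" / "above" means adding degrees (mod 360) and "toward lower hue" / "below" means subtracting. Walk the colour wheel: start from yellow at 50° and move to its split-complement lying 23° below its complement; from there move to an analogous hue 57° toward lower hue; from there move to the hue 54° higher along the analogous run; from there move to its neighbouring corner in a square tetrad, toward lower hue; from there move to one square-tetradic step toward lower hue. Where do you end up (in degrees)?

split-comp 23° ↓ +157°: 50 + 157 = 207°
analog 57° ↓ −57°: 207 − 57 = 150°
analog 54° ↑ +54°: 150 + 54 = 204°
square ↓ −90°: 204 − 90 = 114°
square ↓ −90°: 114 − 90 = 24°

24°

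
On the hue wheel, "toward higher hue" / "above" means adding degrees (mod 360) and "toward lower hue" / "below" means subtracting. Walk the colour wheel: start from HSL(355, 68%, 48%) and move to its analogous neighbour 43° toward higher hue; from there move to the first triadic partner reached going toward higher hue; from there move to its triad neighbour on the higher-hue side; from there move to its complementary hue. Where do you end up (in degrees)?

98°

+43° (analog 43° ↑): 355 + 43 = 398 → 398 − 360 = 38°
+120° (triadic ↑): 38 + 120 = 158°
+120° (triadic ↑): 158 + 120 = 278°
+180° (complement): 278 + 180 = 458 → 458 − 360 = 98°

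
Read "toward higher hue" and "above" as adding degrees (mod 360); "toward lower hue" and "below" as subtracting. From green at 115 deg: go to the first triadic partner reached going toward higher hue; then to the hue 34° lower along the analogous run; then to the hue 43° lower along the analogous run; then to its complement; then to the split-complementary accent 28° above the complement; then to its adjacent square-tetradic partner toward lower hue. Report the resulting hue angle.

96°

+120° (triadic ↑): 115 + 120 = 235°
−34° (analog 34° ↓): 235 − 34 = 201°
−43° (analog 43° ↓): 201 − 43 = 158°
+180° (complement): 158 + 180 = 338°
+208° (split-comp 28° ↑): 338 + 208 = 546 → 546 − 360 = 186°
−90° (square ↓): 186 − 90 = 96°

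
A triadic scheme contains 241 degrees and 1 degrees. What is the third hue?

A triad spaces three hues 120° apart.
The full set is {1°, 121°, 241°}.

121°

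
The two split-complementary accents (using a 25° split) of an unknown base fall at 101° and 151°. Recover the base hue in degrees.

306°

The accents sit 25° either side of the complement, so the complement is their short-arc midpoint on the wheel.
Short-arc midpoint of 101° and 151°: 126°.
Base is 180° from the complement: 126 − 180 = -54 → -54 + 360 = 306°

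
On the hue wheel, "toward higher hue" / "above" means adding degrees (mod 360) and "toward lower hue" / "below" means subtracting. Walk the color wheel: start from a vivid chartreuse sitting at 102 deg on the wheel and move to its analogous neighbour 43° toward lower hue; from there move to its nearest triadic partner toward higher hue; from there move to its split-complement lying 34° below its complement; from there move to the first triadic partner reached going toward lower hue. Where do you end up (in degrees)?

205°

−43° (analog 43° ↓): 102 − 43 = 59°
+120° (triadic ↑): 59 + 120 = 179°
+146° (split-comp 34° ↓): 179 + 146 = 325°
−120° (triadic ↓): 325 − 120 = 205°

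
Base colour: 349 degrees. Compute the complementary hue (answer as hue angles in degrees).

169°

The complement sits 180° across the wheel.
349 + 180 = 529 → 529 − 360 = 169°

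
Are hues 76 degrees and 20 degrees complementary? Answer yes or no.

no

Angular distance: |76 − 20| = 56 = 56°.
Complementary requires 180°.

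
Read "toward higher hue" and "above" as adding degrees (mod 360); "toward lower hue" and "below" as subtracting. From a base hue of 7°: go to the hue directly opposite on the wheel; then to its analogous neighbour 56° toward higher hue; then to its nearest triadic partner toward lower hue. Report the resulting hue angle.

123°

+180° (complement): 7 + 180 = 187°
+56° (analog 56° ↑): 187 + 56 = 243°
−120° (triadic ↓): 243 − 120 = 123°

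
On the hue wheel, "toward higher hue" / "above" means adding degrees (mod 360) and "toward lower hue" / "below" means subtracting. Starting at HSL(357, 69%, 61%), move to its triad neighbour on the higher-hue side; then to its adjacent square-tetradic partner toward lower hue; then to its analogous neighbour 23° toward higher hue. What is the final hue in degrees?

357 + 120 = 477 → 477 − 360 = 117°   (triadic ↑)
117 − 90 = 27°   (square ↓)
27 + 23 = 50°   (analog 23° ↑)

50°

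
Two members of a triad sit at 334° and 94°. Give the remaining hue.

A triad spaces three hues 120° apart.
The full set is {94°, 214°, 334°}.

214°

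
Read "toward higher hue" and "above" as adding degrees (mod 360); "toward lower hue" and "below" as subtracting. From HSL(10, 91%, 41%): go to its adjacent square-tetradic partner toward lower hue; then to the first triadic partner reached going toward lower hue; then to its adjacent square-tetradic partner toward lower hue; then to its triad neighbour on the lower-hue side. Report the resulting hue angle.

−90° (square ↓): 10 − 90 = -80 → -80 + 360 = 280°
−120° (triadic ↓): 280 − 120 = 160°
−90° (square ↓): 160 − 90 = 70°
−120° (triadic ↓): 70 − 120 = -50 → -50 + 360 = 310°

310°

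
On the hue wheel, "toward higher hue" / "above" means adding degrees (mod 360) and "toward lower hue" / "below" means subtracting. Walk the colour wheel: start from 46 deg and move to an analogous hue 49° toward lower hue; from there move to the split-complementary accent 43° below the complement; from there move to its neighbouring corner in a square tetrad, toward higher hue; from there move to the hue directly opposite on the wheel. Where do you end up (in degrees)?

analog 49° ↓ −49°: 46 − 49 = -3 → -3 + 360 = 357°
split-comp 43° ↓ +137°: 357 + 137 = 494 → 494 − 360 = 134°
square ↑ +90°: 134 + 90 = 224°
complement +180°: 224 + 180 = 404 → 404 − 360 = 44°

44°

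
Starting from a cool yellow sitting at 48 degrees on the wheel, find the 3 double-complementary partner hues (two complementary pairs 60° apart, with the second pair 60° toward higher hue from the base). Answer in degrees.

A rectangular tetradic uses two complementary pairs 60° apart: offsets 0°, 60°, 180°, 240°.
48 + 60 = 108°
48 + 180 = 228°
48 + 240 = 288°

108°, 228°, and 288°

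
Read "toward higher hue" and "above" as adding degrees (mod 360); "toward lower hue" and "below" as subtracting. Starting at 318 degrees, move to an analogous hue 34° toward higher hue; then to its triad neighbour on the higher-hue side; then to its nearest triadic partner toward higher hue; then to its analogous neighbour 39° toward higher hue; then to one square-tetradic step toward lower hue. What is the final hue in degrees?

181°

318 + 34 = 352°   (analog 34° ↑)
352 + 120 = 472 → 472 − 360 = 112°   (triadic ↑)
112 + 120 = 232°   (triadic ↑)
232 + 39 = 271°   (analog 39° ↑)
271 − 90 = 181°   (square ↓)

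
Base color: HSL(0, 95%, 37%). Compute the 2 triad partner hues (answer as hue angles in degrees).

A triad places three hues 120° apart.
0 + 120 = 120°
0 + 240 = 240°

120° and 240°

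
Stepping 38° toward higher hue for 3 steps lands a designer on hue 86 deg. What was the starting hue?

332°

3 steps of 38° (toward higher hue) give a net shift of +114°.
Start = end − shift: 86 − 114 = -28 → -28 + 360 = 332°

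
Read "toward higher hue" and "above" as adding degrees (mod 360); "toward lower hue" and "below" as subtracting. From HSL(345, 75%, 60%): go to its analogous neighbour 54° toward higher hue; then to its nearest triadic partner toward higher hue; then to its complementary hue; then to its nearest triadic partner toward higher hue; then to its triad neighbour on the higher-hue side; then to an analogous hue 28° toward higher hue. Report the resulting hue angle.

+54° (analog 54° ↑): 345 + 54 = 399 → 399 − 360 = 39°
+120° (triadic ↑): 39 + 120 = 159°
+180° (complement): 159 + 180 = 339°
+120° (triadic ↑): 339 + 120 = 459 → 459 − 360 = 99°
+120° (triadic ↑): 99 + 120 = 219°
+28° (analog 28° ↑): 219 + 28 = 247°

247°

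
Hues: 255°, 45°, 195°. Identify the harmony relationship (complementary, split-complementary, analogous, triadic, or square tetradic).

Sort the hues: 45°, 195°, 255°.
Successive gaps around the wheel: 150°, 60°, 150°.
Two 150° gaps and one 60° gap — a base hue opposite a pair of accents 30° either side of its complement — is the split-complementary pattern.

split-complementary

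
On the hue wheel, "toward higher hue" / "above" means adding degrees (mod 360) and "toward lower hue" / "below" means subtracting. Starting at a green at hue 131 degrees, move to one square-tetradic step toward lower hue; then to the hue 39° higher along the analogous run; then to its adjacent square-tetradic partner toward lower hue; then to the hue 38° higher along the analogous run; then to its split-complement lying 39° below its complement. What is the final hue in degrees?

131 − 90 = 41°   (square ↓)
41 + 39 = 80°   (analog 39° ↑)
80 − 90 = -10 → -10 + 360 = 350°   (square ↓)
350 + 38 = 388 → 388 − 360 = 28°   (analog 38° ↑)
28 + 141 = 169°   (split-comp 39° ↓)

169°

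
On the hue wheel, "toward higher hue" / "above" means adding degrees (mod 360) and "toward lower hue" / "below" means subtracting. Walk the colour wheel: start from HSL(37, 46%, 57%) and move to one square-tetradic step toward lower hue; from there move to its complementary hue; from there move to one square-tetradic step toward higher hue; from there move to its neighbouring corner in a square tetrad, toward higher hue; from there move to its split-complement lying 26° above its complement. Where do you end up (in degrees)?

−90° (square ↓): 37 − 90 = -53 → -53 + 360 = 307°
+180° (complement): 307 + 180 = 487 → 487 − 360 = 127°
+90° (square ↑): 127 + 90 = 217°
+90° (square ↑): 217 + 90 = 307°
+206° (split-comp 26° ↑): 307 + 206 = 513 → 513 − 360 = 153°

153°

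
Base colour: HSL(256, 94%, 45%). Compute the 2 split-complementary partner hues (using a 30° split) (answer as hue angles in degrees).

46° and 106°

Split-complementary hues sit 30° either side of the complement.
Complement of 256°: 256 + 180 = 436 → 436 − 360 = 76°
76 − 30 = 46°
76 + 30 = 106°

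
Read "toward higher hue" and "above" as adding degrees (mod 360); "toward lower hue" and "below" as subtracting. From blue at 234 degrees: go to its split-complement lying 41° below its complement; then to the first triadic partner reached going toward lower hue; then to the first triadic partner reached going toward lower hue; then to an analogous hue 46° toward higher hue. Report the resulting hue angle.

179°

234 + 139 = 373 → 373 − 360 = 13°   (split-comp 41° ↓)
13 − 120 = -107 → -107 + 360 = 253°   (triadic ↓)
253 − 120 = 133°   (triadic ↓)
133 + 46 = 179°   (analog 46° ↑)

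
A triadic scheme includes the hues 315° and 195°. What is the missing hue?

75°

A triad places three hues 120° apart.
The full set through 195° is {75°, 195°, 315°}.
Given {195°, 315°}, the missing hue is 75°.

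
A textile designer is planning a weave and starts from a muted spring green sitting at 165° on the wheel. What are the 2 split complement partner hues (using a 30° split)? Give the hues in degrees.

315° and 15°

Split-complementary hues sit 30° either side of the complement.
Complement of 165°: 165 + 180 = 345°
345 − 30 = 315°
345 + 30 = 375 → 375 − 360 = 15°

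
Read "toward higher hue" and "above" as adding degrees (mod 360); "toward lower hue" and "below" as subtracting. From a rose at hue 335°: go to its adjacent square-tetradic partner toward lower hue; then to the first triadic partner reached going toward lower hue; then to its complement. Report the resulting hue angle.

−90° (square ↓): 335 − 90 = 245°
−120° (triadic ↓): 245 − 120 = 125°
+180° (complement): 125 + 180 = 305°

305°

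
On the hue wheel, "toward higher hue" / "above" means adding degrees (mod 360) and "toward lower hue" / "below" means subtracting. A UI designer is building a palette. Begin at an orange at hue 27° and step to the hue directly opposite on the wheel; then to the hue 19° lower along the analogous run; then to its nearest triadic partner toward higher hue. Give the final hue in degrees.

308°

+180° (complement): 27 + 180 = 207°
−19° (analog 19° ↓): 207 − 19 = 188°
+120° (triadic ↑): 188 + 120 = 308°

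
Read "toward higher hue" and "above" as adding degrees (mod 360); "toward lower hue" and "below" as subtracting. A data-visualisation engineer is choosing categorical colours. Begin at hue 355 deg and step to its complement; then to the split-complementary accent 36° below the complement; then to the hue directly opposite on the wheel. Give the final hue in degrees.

355 + 180 = 535 → 535 − 360 = 175°   (complement)
175 + 144 = 319°   (split-comp 36° ↓)
319 + 180 = 499 → 499 − 360 = 139°   (complement)

139°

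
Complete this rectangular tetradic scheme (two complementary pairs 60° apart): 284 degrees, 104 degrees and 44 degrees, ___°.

224°

A rectangular tetradic uses two complementary pairs 60° apart: offsets 0°, 60°, 180°, 240°.
Among {44°, 104°, 284°}, 104° and 284° are a 180° pair.
The remaining hue 44° needs its own complement: 44 + 180 = 224°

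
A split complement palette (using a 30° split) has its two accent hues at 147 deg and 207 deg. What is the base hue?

The accents sit 30° either side of the complement, so the complement is their short-arc midpoint on the wheel.
Short-arc midpoint of 147° and 207°: 177°.
Base is 180° from the complement: 177 − 180 = -3 → -3 + 360 = 357°

357°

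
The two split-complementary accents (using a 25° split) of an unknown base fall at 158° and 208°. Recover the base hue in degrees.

3°

The accents sit 25° either side of the complement, so the complement is their short-arc midpoint on the wheel.
Short-arc midpoint of 158° and 208°: 183°.
Base is 180° from the complement: 183 − 180 = 3°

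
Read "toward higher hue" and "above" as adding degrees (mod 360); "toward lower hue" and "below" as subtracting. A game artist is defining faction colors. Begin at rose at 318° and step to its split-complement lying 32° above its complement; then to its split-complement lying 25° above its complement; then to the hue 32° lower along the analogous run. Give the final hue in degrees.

318 + 212 = 530 → 530 − 360 = 170°   (split-comp 32° ↑)
170 + 205 = 375 → 375 − 360 = 15°   (split-comp 25° ↑)
15 − 32 = -17 → -17 + 360 = 343°   (analog 32° ↓)

343°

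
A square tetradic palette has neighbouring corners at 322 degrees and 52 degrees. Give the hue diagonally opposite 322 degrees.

A square tetradic scheme places four hues 90° apart; opposite corners are 180° apart.
322 + 180 = 502 → 502 − 360 = 142°

142°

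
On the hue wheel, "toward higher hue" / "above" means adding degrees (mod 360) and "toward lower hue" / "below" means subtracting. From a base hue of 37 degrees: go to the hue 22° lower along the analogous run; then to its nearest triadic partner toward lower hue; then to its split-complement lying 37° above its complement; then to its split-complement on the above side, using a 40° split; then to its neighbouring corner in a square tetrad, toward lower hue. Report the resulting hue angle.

242°

analog 22° ↓ −22°: 37 − 22 = 15°
triadic ↓ −120°: 15 − 120 = -105 → -105 + 360 = 255°
split-comp 37° ↑ +217°: 255 + 217 = 472 → 472 − 360 = 112°
split-comp 40° ↑ +220°: 112 + 220 = 332°
square ↓ −90°: 332 − 90 = 242°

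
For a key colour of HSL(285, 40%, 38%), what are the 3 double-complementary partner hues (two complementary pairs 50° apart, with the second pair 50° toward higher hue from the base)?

A rectangular tetradic uses two complementary pairs 50° apart: offsets 0°, 50°, 180°, 230°.
285 + 50 = 335°
285 + 180 = 465 → 465 − 360 = 105°
285 + 230 = 515 → 515 − 360 = 155°

335°, 105° and 155°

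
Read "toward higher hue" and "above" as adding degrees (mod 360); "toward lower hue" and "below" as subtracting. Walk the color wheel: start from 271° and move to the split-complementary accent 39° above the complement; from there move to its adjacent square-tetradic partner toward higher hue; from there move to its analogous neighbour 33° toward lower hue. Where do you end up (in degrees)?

187°

271 + 219 = 490 → 490 − 360 = 130°   (split-comp 39° ↑)
130 + 90 = 220°   (square ↑)
220 − 33 = 187°   (analog 33° ↓)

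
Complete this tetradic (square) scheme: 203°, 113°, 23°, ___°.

293°

A square tetradic scheme places four hues every 90°.
The full set through 23° is {23°, 113°, 203°, 293°}.
Given {23°, 113°, 203°}, the missing hue is 293°.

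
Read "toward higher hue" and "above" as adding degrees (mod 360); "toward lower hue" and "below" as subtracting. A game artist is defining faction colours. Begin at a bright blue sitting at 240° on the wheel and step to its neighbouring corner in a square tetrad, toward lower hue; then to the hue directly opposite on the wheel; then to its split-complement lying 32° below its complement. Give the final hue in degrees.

118°

square ↓ −90°: 240 − 90 = 150°
complement +180°: 150 + 180 = 330°
split-comp 32° ↓ +148°: 330 + 148 = 478 → 478 − 360 = 118°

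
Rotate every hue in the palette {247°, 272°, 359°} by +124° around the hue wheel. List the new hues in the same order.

247 + 124 = 371 → 371 − 360 = 11°
272 + 124 = 396 → 396 − 360 = 36°
359 + 124 = 483 → 483 − 360 = 123°

11°, 36°, 123°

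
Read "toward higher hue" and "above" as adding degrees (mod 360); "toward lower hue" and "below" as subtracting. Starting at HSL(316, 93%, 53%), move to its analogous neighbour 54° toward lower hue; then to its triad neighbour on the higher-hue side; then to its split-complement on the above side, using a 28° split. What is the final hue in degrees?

230°

analog 54° ↓ −54°: 316 − 54 = 262°
triadic ↑ +120°: 262 + 120 = 382 → 382 − 360 = 22°
split-comp 28° ↑ +208°: 22 + 208 = 230°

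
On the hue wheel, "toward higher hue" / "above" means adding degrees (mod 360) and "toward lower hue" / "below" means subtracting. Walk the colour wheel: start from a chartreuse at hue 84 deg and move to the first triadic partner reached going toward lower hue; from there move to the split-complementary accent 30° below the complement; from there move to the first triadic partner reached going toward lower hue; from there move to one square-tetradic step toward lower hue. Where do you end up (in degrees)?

264°

triadic ↓ −120°: 84 − 120 = -36 → -36 + 360 = 324°
split-comp 30° ↓ +150°: 324 + 150 = 474 → 474 − 360 = 114°
triadic ↓ −120°: 114 − 120 = -6 → -6 + 360 = 354°
square ↓ −90°: 354 − 90 = 264°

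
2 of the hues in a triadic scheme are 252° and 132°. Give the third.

A triad places three hues 120° apart.
The full set through 132° is {12°, 132°, 252°}.
Given {132°, 252°}, the missing hue is 12°.

12°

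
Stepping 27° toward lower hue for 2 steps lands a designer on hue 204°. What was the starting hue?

258°

2 steps of 27° (toward lower hue) give a net shift of −54°.
Start = end − shift: 204 + 54 = 258°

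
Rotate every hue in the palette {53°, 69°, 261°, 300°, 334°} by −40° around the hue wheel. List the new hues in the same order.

13°, 29°, 221°, 260°, 294°

53 − 40 = 13°
69 − 40 = 29°
261 − 40 = 221°
300 − 40 = 260°
334 − 40 = 294°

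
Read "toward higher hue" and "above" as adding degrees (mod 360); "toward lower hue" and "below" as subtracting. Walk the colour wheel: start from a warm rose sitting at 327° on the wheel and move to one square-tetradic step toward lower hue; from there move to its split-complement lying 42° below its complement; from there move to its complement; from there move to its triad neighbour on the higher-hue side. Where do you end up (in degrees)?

315°

−90° (square ↓): 327 − 90 = 237°
+138° (split-comp 42° ↓): 237 + 138 = 375 → 375 − 360 = 15°
+180° (complement): 15 + 180 = 195°
+120° (triadic ↑): 195 + 120 = 315°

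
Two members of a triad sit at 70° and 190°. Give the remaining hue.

310°

A triad spaces three hues 120° apart.
The full set is {70°, 190°, 310°}.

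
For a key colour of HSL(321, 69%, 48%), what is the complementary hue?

141°

The complement sits 180° across the wheel.
321 + 180 = 501 → 501 − 360 = 141°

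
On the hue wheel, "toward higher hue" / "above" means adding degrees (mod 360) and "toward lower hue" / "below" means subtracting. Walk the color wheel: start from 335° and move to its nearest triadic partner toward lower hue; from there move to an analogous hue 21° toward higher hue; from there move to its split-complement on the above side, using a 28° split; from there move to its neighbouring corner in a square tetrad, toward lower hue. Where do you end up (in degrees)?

354°

335 − 120 = 215°   (triadic ↓)
215 + 21 = 236°   (analog 21° ↑)
236 + 208 = 444 → 444 − 360 = 84°   (split-comp 28° ↑)
84 − 90 = -6 → -6 + 360 = 354°   (square ↓)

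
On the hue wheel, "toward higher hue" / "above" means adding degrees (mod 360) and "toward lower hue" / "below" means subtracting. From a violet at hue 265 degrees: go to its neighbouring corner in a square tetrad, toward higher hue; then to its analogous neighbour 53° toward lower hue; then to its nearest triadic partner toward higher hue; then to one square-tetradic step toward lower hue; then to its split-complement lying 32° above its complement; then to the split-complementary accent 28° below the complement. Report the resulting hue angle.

336°

265 + 90 = 355°   (square ↑)
355 − 53 = 302°   (analog 53° ↓)
302 + 120 = 422 → 422 − 360 = 62°   (triadic ↑)
62 − 90 = -28 → -28 + 360 = 332°   (square ↓)
332 + 212 = 544 → 544 − 360 = 184°   (split-comp 32° ↑)
184 + 152 = 336°   (split-comp 28° ↓)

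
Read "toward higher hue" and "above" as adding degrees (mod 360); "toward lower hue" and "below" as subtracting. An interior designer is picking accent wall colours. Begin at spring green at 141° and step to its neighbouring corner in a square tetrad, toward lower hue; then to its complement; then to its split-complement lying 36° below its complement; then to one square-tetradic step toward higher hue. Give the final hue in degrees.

105°

−90° (square ↓): 141 − 90 = 51°
+180° (complement): 51 + 180 = 231°
+144° (split-comp 36° ↓): 231 + 144 = 375 → 375 − 360 = 15°
+90° (square ↑): 15 + 90 = 105°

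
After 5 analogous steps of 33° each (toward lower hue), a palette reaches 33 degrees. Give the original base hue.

5 steps of 33° (toward lower hue) give a net shift of −165°.
Start = end − shift: 33 + 165 = 198°

198°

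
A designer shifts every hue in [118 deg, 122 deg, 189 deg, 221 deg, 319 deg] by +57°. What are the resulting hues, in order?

118 + 57 = 175°
122 + 57 = 179°
189 + 57 = 246°
221 + 57 = 278°
319 + 57 = 376 → 376 − 360 = 16°

175°, 179°, 246°, 278°, 16°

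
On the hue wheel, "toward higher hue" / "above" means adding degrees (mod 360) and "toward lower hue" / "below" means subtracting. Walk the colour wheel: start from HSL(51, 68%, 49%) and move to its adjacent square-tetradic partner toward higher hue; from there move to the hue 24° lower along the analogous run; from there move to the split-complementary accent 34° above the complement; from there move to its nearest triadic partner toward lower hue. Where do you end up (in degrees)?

211°

+90° (square ↑): 51 + 90 = 141°
−24° (analog 24° ↓): 141 − 24 = 117°
+214° (split-comp 34° ↑): 117 + 214 = 331°
−120° (triadic ↓): 331 − 120 = 211°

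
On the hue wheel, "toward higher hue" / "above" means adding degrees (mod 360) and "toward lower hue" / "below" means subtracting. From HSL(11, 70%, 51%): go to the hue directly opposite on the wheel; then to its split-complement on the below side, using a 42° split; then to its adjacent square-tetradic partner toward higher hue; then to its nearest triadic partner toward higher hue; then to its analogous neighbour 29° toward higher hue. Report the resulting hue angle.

complement +180°: 11 + 180 = 191°
split-comp 42° ↓ +138°: 191 + 138 = 329°
square ↑ +90°: 329 + 90 = 419 → 419 − 360 = 59°
triadic ↑ +120°: 59 + 120 = 179°
analog 29° ↑ +29°: 179 + 29 = 208°

208°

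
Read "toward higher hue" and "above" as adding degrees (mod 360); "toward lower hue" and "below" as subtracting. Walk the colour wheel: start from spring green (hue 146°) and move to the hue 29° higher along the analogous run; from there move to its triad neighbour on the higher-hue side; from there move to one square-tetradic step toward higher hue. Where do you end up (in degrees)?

146 + 29 = 175°   (analog 29° ↑)
175 + 120 = 295°   (triadic ↑)
295 + 90 = 385 → 385 − 360 = 25°   (square ↑)

25°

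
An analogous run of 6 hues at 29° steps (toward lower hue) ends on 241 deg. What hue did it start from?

26°

5 steps of 29° (toward lower hue) give a net shift of −145°.
Start = end − shift: 241 + 145 = 386 → 386 − 360 = 26°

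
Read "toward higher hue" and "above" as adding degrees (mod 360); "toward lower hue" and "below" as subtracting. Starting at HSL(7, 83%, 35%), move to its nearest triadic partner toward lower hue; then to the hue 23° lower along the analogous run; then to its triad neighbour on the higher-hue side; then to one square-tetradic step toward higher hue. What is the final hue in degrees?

−120° (triadic ↓): 7 − 120 = -113 → -113 + 360 = 247°
−23° (analog 23° ↓): 247 − 23 = 224°
+120° (triadic ↑): 224 + 120 = 344°
+90° (square ↑): 344 + 90 = 434 → 434 − 360 = 74°

74°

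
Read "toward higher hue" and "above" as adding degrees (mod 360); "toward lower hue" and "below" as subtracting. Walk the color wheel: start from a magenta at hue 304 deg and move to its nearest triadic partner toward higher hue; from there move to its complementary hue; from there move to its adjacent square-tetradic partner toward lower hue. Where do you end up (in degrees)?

154°

triadic ↑ +120°: 304 + 120 = 424 → 424 − 360 = 64°
complement +180°: 64 + 180 = 244°
square ↓ −90°: 244 − 90 = 154°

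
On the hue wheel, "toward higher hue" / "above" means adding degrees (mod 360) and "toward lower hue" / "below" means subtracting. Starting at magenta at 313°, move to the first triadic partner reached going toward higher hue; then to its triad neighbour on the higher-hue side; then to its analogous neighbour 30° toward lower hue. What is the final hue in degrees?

313 + 120 = 433 → 433 − 360 = 73°   (triadic ↑)
73 + 120 = 193°   (triadic ↑)
193 − 30 = 163°   (analog 30° ↓)

163°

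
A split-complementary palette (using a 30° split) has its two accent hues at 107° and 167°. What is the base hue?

317°

The accents sit 30° either side of the complement, so the complement is their short-arc midpoint on the wheel.
Short-arc midpoint of 107° and 167°: 137°.
Base is 180° from the complement: 137 − 180 = -43 → -43 + 360 = 317°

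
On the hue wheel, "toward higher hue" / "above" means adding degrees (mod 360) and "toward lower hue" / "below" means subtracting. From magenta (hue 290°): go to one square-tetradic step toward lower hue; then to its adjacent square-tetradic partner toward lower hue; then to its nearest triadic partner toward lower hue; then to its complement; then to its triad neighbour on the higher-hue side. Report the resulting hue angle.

square ↓ −90°: 290 − 90 = 200°
square ↓ −90°: 200 − 90 = 110°
triadic ↓ −120°: 110 − 120 = -10 → -10 + 360 = 350°
complement +180°: 350 + 180 = 530 → 530 − 360 = 170°
triadic ↑ +120°: 170 + 120 = 290°

290°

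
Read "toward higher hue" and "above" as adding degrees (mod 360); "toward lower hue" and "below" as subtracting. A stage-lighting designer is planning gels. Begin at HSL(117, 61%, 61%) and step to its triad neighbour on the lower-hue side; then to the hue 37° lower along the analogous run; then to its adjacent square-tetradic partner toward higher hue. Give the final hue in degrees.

117 − 120 = -3 → -3 + 360 = 357°   (triadic ↓)
357 − 37 = 320°   (analog 37° ↓)
320 + 90 = 410 → 410 − 360 = 50°   (square ↑)

50°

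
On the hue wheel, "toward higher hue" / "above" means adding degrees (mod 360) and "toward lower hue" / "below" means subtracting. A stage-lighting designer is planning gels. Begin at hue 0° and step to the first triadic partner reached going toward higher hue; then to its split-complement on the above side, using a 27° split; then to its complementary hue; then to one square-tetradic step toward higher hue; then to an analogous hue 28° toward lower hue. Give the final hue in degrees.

triadic ↑ +120°: 0 + 120 = 120°
split-comp 27° ↑ +207°: 120 + 207 = 327°
complement +180°: 327 + 180 = 507 → 507 − 360 = 147°
square ↑ +90°: 147 + 90 = 237°
analog 28° ↓ −28°: 237 − 28 = 209°

209°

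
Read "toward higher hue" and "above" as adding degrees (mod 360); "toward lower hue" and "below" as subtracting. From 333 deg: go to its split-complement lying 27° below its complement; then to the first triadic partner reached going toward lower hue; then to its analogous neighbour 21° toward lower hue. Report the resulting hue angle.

333 + 153 = 486 → 486 − 360 = 126°   (split-comp 27° ↓)
126 − 120 = 6°   (triadic ↓)
6 − 21 = -15 → -15 + 360 = 345°   (analog 21° ↓)

345°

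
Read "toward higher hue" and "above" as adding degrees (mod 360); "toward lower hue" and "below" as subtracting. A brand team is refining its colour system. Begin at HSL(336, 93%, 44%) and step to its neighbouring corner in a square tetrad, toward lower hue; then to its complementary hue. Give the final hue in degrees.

66°

−90° (square ↓): 336 − 90 = 246°
+180° (complement): 246 + 180 = 426 → 426 − 360 = 66°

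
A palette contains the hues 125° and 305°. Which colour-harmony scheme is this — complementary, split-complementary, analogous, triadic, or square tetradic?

complementary

Sort the hues: 125°, 305°.
Successive gaps around the wheel: 180°, 180°.
Two hues 180° apart are complementary.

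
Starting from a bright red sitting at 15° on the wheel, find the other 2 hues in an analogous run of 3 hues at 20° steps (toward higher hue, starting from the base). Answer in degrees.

Analogous hues sit every 20° along the wheel.
15 + 20 = 35°
15 + 40 = 55°

35° and 55°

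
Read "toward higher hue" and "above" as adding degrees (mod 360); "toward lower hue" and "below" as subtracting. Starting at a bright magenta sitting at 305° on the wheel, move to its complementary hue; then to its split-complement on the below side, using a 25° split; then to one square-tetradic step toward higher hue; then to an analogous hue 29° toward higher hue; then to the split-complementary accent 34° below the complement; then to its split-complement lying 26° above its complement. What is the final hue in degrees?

complement +180°: 305 + 180 = 485 → 485 − 360 = 125°
split-comp 25° ↓ +155°: 125 + 155 = 280°
square ↑ +90°: 280 + 90 = 370 → 370 − 360 = 10°
analog 29° ↑ +29°: 10 + 29 = 39°
split-comp 34° ↓ +146°: 39 + 146 = 185°
split-comp 26° ↑ +206°: 185 + 206 = 391 → 391 − 360 = 31°

31°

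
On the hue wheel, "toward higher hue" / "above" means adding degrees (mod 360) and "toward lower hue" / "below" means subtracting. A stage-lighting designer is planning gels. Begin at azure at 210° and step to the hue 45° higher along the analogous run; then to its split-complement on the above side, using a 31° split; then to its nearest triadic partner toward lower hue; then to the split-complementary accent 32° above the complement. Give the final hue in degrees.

analog 45° ↑ +45°: 210 + 45 = 255°
split-comp 31° ↑ +211°: 255 + 211 = 466 → 466 − 360 = 106°
triadic ↓ −120°: 106 − 120 = -14 → -14 + 360 = 346°
split-comp 32° ↑ +212°: 346 + 212 = 558 → 558 − 360 = 198°

198°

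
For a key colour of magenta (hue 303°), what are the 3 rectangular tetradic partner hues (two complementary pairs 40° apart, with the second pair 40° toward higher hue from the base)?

343°, 123° and 163°

303 + 40 = 343°
303 + 180 = 483 → 483 − 360 = 123°
303 + 220 = 523 → 523 − 360 = 163°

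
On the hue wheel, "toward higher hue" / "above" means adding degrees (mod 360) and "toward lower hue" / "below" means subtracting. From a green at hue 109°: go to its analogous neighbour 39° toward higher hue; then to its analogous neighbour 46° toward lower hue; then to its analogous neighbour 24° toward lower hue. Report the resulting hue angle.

78°

analog 39° ↑ +39°: 109 + 39 = 148°
analog 46° ↓ −46°: 148 − 46 = 102°
analog 24° ↓ −24°: 102 − 24 = 78°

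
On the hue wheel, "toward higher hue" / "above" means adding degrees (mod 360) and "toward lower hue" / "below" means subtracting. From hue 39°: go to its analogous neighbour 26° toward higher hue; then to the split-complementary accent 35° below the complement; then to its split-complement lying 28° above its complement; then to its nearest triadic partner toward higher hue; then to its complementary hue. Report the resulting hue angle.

358°

+26° (analog 26° ↑): 39 + 26 = 65°
+145° (split-comp 35° ↓): 65 + 145 = 210°
+208° (split-comp 28° ↑): 210 + 208 = 418 → 418 − 360 = 58°
+120° (triadic ↑): 58 + 120 = 178°
+180° (complement): 178 + 180 = 358°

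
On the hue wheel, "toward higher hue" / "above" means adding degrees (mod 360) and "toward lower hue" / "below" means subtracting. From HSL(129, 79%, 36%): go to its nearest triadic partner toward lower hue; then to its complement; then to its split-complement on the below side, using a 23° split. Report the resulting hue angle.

346°

triadic ↓ −120°: 129 − 120 = 9°
complement +180°: 9 + 180 = 189°
split-comp 23° ↓ +157°: 189 + 157 = 346°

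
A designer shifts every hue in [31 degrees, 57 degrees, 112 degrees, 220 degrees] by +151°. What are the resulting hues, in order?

31 + 151 = 182°
57 + 151 = 208°
112 + 151 = 263°
220 + 151 = 371 → 371 − 360 = 11°

182°, 208°, 263°, 11°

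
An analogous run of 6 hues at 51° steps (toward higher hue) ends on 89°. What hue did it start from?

194°

5 steps of 51° (toward higher hue) give a net shift of +255°.
Start = end − shift: 89 − 255 = -166 → -166 + 360 = 194°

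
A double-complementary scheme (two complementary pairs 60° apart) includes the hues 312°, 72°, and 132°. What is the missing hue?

A rectangular tetradic uses two complementary pairs 60° apart: offsets 0°, 60°, 180°, 240°.
Among {72°, 132°, 312°}, 132° and 312° are a 180° pair.
The remaining hue 72° needs its own complement: 72 + 180 = 252°

252°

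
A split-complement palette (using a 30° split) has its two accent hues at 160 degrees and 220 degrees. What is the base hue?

10°

The accents sit 30° either side of the complement, so the complement is their short-arc midpoint on the wheel.
Short-arc midpoint of 160° and 220°: 190°.
Base is 180° from the complement: 190 − 180 = 10°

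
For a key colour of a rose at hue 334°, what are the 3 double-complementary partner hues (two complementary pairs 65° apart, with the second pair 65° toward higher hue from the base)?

39°, 154°, and 219°

A rectangular tetradic uses two complementary pairs 65° apart: offsets 0°, 65°, 180°, 245°.
334 + 65 = 399 → 399 − 360 = 39°
334 + 180 = 514 → 514 − 360 = 154°
334 + 245 = 579 → 579 − 360 = 219°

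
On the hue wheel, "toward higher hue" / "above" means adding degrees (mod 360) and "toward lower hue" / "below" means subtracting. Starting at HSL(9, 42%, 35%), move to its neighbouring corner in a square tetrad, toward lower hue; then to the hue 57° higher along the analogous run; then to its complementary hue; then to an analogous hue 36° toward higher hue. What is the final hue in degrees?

−90° (square ↓): 9 − 90 = -81 → -81 + 360 = 279°
+57° (analog 57° ↑): 279 + 57 = 336°
+180° (complement): 336 + 180 = 516 → 516 − 360 = 156°
+36° (analog 36° ↑): 156 + 36 = 192°

192°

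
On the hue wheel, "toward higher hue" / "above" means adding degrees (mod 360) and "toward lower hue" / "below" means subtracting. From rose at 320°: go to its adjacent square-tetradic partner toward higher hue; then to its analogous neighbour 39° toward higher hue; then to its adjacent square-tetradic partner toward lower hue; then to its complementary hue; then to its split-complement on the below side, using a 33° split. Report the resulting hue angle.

326°

square ↑ +90°: 320 + 90 = 410 → 410 − 360 = 50°
analog 39° ↑ +39°: 50 + 39 = 89°
square ↓ −90°: 89 − 90 = -1 → -1 + 360 = 359°
complement +180°: 359 + 180 = 539 → 539 − 360 = 179°
split-comp 33° ↓ +147°: 179 + 147 = 326°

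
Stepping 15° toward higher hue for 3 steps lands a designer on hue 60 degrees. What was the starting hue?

15°

3 steps of 15° (toward higher hue) give a net shift of +45°.
Start = end − shift: 60 − 45 = 15°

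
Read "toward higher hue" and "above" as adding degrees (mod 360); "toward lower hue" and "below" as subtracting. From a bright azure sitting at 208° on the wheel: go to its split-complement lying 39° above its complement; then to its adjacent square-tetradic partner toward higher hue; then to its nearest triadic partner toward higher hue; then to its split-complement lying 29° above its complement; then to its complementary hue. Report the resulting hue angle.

split-comp 39° ↑ +219°: 208 + 219 = 427 → 427 − 360 = 67°
square ↑ +90°: 67 + 90 = 157°
triadic ↑ +120°: 157 + 120 = 277°
split-comp 29° ↑ +209°: 277 + 209 = 486 → 486 − 360 = 126°
complement +180°: 126 + 180 = 306°

306°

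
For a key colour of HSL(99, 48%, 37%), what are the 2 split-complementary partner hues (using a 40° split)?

239° and 319°

Split-complementary hues sit 40° either side of the complement.
Complement of 99°: 99 + 180 = 279°
279 − 40 = 239°
279 + 40 = 319°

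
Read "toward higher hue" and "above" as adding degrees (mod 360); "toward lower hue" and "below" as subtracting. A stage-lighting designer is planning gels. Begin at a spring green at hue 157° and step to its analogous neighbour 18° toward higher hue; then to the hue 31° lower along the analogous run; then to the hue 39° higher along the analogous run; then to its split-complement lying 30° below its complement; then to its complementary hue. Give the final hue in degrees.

+18° (analog 18° ↑): 157 + 18 = 175°
−31° (analog 31° ↓): 175 − 31 = 144°
+39° (analog 39° ↑): 144 + 39 = 183°
+150° (split-comp 30° ↓): 183 + 150 = 333°
+180° (complement): 333 + 180 = 513 → 513 − 360 = 153°

153°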